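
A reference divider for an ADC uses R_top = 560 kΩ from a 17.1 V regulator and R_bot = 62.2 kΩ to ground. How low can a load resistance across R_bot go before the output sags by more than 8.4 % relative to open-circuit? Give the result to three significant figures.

Output resistance R_th = R_top‖R_bot = (560 × 62.2)/622.2 = 55.98 kΩ.
The fractional drop is R_th/(R_th + R_L); requiring this ≤ 0.0840 gives R_L ≥ R_th(1/0.0840 − 1) = 55.98 × 10.90 = 610 kΩ.

R_L(min) ≈ 610 kΩ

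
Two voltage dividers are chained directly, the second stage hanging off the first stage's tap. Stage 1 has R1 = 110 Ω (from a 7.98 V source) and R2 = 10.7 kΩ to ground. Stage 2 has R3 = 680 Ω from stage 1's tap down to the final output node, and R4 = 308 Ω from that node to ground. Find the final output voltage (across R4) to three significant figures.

V_out ≈ 2.22 V

Stage 2 presents R3+R4 = 988.0 Ω as a load on stage 1's tap.
Stage 1's lower leg becomes R2‖(R3+R4) = 904.5 Ω, so V_mid = 7.98 × 904.5/1014 = 7.115 V.
Stage 2 is itself unloaded: V_out = V_mid × R4/(R3+R4) = 7.115 × 308/988.0 = 2.22 V.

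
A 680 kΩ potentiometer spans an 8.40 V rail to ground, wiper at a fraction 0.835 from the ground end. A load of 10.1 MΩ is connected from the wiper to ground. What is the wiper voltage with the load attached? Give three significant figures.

V ≈ 6.95 V

The wiper splits the pot into (1−α)R = 112.2 kΩ above and αR = 567.8 kΩ below.
Lower section ‖ load = 537.6 kΩ.
V_wiper = 8.40 × 537.6/(112.2 + 537.6) = 6.95 V.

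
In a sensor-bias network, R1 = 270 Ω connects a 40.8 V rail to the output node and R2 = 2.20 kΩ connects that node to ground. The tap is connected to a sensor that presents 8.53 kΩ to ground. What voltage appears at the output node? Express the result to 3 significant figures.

V_out ≈ 35.3 V

The load sits in parallel with R2: R2‖R_L = (2200 × 8530) / (2200 + 8530) = 1749 Ω.
V_out = 40.8 × 1749 / (270 + 1749) = 40.8 × 1749/2019 = 35.3 V.
(Unloaded it would have been 36.3 V.)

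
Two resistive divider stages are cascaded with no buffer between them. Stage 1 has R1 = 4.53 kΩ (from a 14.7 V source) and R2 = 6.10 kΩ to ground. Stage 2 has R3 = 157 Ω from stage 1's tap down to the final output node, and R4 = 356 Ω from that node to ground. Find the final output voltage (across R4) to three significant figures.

V_out ≈ 0.965 V

Stage 2 presents R3+R4 = 513.0 Ω as a load on stage 1's tap.
Stage 1's lower leg becomes R2‖(R3+R4) = 473.2 Ω, so V_mid = 14.7 × 473.2/5003 = 1.390 V.
Stage 2 is itself unloaded: V_out = V_mid × R4/(R3+R4) = 1.390 × 356/513.0 = 0.965 V.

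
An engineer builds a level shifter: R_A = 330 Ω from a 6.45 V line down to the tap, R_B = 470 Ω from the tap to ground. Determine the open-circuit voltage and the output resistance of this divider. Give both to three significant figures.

V_th = 3.79 V, R_th = 194 Ω

V_th is the open-circuit tap voltage: 6.45 × 470/(330 + 470) = 3.79 V.
With the supply zeroed, R_A and R_B appear in parallel from the tap: R_th = R_A‖R_B = (330 × 470)/800.0 = 194 Ω.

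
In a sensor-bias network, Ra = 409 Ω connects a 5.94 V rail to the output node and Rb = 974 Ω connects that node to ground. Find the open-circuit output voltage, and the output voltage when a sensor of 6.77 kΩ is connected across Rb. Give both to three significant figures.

Unloaded: 4.18 V; loaded: 4.01 V

Open-circuit: V = 5.94 × 974/(409 + 974) = 4.18 V.
With the load, Rb becomes Rb‖R_L = 851.5 Ω, so V = 5.94 × 851.5/1260 = 4.01 V.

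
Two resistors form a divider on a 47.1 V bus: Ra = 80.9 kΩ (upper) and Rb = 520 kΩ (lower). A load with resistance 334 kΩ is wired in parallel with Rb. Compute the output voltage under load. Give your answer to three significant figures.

V_out ≈ 33.7 V

The load sits in parallel with Rb: Rb‖R_L = (520 × 334) / (520 + 334) = 203.4 kΩ.
V_out = 47.1 × 203.4 / (80.9 + 203.4) = 47.1 × 203.4/284.3 = 33.7 V.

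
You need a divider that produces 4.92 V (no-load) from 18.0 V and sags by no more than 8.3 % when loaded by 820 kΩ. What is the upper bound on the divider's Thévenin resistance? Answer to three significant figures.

Loading drop = R_th/(R_th + R_L) ≤ 0.0830, so R_th ≤ R_L · ε/(1−ε) = 820 kΩ × 0.0830/0.9170 = 74.2 kΩ.

R_th ≤ 74.2 kΩ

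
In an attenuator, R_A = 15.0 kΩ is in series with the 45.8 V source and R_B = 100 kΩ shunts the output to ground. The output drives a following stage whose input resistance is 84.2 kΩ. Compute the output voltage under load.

The load sits in parallel with R_B: R_B‖R_L = (100 × 84.2) / (100 + 84.2) = 45.71 kΩ.
V_out = 45.8 × 45.71 / (15.0 + 45.71) = 45.8 × 45.71/60.71 = 34.5 V.

V_out ≈ 34.5 V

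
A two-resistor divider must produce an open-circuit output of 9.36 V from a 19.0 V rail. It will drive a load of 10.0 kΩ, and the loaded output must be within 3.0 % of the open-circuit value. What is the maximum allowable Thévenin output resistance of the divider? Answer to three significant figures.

R_th ≤ 309 Ω

Loading drop = R_th/(R_th + R_L) ≤ 0.0300, so R_th ≤ R_L · ε/(1−ε) = 10.0 kΩ × 0.0300/0.9700 = 309 Ω.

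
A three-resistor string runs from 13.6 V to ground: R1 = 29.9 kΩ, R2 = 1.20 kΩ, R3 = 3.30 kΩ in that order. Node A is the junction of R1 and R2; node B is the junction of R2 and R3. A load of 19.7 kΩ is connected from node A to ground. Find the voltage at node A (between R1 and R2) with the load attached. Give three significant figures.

Below node A the series string R2+R3 = 4.500 kΩ sits in parallel with the 19.7 kΩ load: 3.663 kΩ.
V_A = 13.6 × 3.663/(29.9 + 3.663) = 1.48 V.

V ≈ 1.48 V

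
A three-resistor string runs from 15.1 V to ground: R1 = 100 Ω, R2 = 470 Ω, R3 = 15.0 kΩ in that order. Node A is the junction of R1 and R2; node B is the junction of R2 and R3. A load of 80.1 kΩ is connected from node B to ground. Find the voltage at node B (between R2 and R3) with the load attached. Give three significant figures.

At node B, R3 is in parallel with the load: R3‖R_L = 12630 Ω.
Below node A the resistance is R2 + (R3‖R_L) = 13100 Ω, so V_A = 15.1 × 13100/13200 = 14.99 V.
Then V_B = V_A × (R3‖R_L)/(R2 + R3‖R_L) = 14.99 × 12630/13100 = 14.4 V.

V ≈ 14.4 V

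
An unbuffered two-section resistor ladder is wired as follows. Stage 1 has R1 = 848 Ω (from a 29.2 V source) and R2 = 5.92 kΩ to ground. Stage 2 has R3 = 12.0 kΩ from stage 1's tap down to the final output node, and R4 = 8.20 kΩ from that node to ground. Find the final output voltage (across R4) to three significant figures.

V_out ≈ 10.0 V

Stage 2 presents R3+R4 = 20200 Ω as a load on stage 1's tap.
Stage 1's lower leg becomes R2‖(R3+R4) = 4578 Ω, so V_mid = 29.2 × 4578/5426 = 24.64 V.
Stage 2 is itself unloaded: V_out = V_mid × R4/(R3+R4) = 24.64 × 8200/20200 = 10.0 V.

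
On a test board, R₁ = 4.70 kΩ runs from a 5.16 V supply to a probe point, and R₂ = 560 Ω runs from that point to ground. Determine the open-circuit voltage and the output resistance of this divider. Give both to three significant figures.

V_th = 0.549 V, R_th = 500 Ω

V_th is the open-circuit tap voltage: 5.16 × 560/(4700 + 560) = 0.549 V.
With the supply zeroed, R₁ and R₂ appear in parallel from the tap: R_th = R₁‖R₂ = (4700 × 560)/5260 = 500 Ω.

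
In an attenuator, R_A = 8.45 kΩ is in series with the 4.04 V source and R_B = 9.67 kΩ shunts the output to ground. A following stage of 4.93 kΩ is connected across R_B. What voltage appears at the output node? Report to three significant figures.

The load sits in parallel with R_B: R_B‖R_L = (9.67 × 4.93) / (9.67 + 4.93) = 3.265 kΩ.
V_out = 4.04 × 3.265 / (8.45 + 3.265) = 4.04 × 3.265/11.72 = 1.13 V.

V_out ≈ 1.13 V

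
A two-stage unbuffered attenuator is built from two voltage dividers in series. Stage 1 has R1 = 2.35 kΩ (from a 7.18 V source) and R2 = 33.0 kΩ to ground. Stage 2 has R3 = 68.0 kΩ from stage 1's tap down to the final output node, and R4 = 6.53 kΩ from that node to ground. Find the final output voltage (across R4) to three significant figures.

Stage 2 presents R3+R4 = 74.53 kΩ as a load on stage 1's tap.
Stage 1's lower leg becomes R2‖(R3+R4) = 22.87 kΩ, so V_mid = 7.18 × 22.87/25.22 = 6.511 V.
Stage 2 is itself unloaded: V_out = V_mid × R4/(R3+R4) = 6.511 × 6.53/74.53 = 0.570 V.

V_out ≈ 0.570 V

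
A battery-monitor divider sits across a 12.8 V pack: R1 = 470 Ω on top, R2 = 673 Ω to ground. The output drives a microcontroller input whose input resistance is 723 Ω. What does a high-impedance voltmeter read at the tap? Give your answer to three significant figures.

The load sits in parallel with R2: R2‖R_L = (673 × 723) / (673 + 723) = 348.6 Ω.
V_out = 12.8 × 348.6 / (470 + 348.6) = 12.8 × 348.6/818.6 = 5.45 V.

V_out ≈ 5.45 V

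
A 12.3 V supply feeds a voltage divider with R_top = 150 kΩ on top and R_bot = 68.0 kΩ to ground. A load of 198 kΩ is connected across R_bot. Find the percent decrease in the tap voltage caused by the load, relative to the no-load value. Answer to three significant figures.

The divider's output (Thévenin) resistance is R_top‖R_bot = 46.79 kΩ.
Fractional drop under load = R_th/(R_th + R_L) = 46.79 / (46.79 + 198) = 0.1911.
So the output falls by 19.1 %.

19.1 %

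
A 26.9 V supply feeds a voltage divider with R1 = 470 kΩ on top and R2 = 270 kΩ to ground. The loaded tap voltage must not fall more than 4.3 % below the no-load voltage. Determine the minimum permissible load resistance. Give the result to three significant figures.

Output resistance R_th = R1‖R2 = (470 × 270)/740.0 = 171.5 kΩ.
The fractional drop is R_th/(R_th + R_L); requiring this ≤ 0.0430 gives R_L ≥ R_th(1/0.0430 − 1) = 171.5 × 22.26 = 3.82 MΩ.

R_L(min) ≈ 3.82 MΩ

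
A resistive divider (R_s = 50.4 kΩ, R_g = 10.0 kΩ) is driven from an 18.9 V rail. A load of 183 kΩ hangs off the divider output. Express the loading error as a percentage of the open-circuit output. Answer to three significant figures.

4.36 %

The divider's output (Thévenin) resistance is R_s‖R_g = 8.344 kΩ.
Fractional drop under load = R_th/(R_th + R_L) = 8.344 / (8.344 + 183) = 0.04361.
So the output falls by 4.36 %.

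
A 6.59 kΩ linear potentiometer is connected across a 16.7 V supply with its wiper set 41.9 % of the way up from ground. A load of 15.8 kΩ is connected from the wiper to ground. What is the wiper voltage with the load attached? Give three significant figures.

V ≈ 6.35 V

The wiper splits the pot into (1−α)R = 3.829 kΩ above and αR = 2.761 kΩ below.
Lower section ‖ load = 2.350 kΩ.
V_wiper = 16.7 × 2.350/(3.829 + 2.350) = 6.35 V.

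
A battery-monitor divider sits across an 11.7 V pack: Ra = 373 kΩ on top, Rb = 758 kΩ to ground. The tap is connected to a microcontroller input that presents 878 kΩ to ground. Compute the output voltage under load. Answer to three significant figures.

The load sits in parallel with Rb: Rb‖R_L = (758 × 878) / (758 + 878) = 406.8 kΩ.
V_out = 11.7 × 406.8 / (373 + 406.8) = 11.7 × 406.8/779.8 = 6.10 V.
(Unloaded it would have been 7.84 V.)

V_out ≈ 6.10 V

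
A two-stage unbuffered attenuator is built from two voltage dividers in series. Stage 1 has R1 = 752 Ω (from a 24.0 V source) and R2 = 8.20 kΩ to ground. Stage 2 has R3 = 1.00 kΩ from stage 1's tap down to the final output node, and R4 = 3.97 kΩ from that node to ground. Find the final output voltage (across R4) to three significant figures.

Stage 2 presents R3+R4 = 4970 Ω as a load on stage 1's tap.
Stage 1's lower leg becomes R2‖(R3+R4) = 3094 Ω, so V_mid = 24.0 × 3094/3846 = 19.31 V.
Stage 2 is itself unloaded: V_out = V_mid × R4/(R3+R4) = 19.31 × 3970/4970 = 15.4 V.

V_out ≈ 15.4 V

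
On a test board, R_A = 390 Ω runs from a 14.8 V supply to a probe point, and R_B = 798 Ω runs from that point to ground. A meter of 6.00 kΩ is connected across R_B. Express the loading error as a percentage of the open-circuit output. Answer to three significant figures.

4.18 %

The divider's output (Thévenin) resistance is R_A‖R_B = 262.0 Ω.
Fractional drop under load = R_th/(R_th + R_L) = 262.0 / (262.0 + 6000) = 0.04184.
So the output falls by 4.18 %.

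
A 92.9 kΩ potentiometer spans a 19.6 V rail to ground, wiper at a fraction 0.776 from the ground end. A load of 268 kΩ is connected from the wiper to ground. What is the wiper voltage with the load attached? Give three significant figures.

The wiper splits the pot into (1−α)R = 20.81 kΩ above and αR = 72.09 kΩ below.
Lower section ‖ load = 56.81 kΩ.
V_wiper = 19.6 × 56.81/(20.81 + 56.81) = 14.3 V.

V ≈ 14.3 V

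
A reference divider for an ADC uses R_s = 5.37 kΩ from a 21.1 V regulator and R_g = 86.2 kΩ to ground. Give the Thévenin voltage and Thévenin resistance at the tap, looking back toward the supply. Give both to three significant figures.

V_th = 19.9 V, R_th = 5.06 kΩ

V_th is the open-circuit tap voltage: 21.1 × 86.2/(5.37 + 86.2) = 19.9 V.
With the supply zeroed, R_s and R_g appear in parallel from the tap: R_th = R_s‖R_g = (5.37 × 86.2)/91.57 = 5.06 kΩ.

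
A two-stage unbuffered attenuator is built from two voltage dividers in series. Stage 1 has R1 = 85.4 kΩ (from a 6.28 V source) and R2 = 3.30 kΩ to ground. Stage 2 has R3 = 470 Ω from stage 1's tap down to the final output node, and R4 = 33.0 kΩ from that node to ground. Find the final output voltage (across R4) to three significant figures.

Stage 2 presents R3+R4 = 33470 Ω as a load on stage 1's tap.
Stage 1's lower leg becomes R2‖(R3+R4) = 3004 Ω, so V_mid = 6.28 × 3004/88400 = 0.2134 V.
Stage 2 is itself unloaded: V_out = V_mid × R4/(R3+R4) = 0.2134 × 33000/33470 = 0.210 V.

V_out ≈ 0.210 V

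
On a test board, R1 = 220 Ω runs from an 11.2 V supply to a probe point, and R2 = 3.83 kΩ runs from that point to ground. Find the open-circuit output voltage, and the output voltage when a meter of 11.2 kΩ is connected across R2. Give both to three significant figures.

Unloaded: 10.6 V; loaded: 10.4 V

Open-circuit: V = 11.2 × 3830/(220 + 3830) = 10.6 V.
With the load, R2 becomes R2‖R_L = 2854 Ω, so V = 11.2 × 2854/3074 = 10.4 V.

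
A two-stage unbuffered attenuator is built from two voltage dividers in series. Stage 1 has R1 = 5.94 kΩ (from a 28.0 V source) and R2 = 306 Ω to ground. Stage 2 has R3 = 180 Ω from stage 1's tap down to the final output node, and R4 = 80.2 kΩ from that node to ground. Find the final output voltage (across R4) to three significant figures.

V_out ≈ 1.36 V

Stage 2 presents R3+R4 = 80380 Ω as a load on stage 1's tap.
Stage 1's lower leg becomes R2‖(R3+R4) = 304.8 Ω, so V_mid = 28.0 × 304.8/6245 = 1.367 V.
Stage 2 is itself unloaded: V_out = V_mid × R4/(R3+R4) = 1.367 × 80200/80380 = 1.36 V.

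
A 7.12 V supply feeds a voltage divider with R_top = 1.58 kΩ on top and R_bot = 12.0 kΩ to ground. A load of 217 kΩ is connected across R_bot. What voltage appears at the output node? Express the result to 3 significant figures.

The load sits in parallel with R_bot: R_bot‖R_L = (12.0 × 217) / (12.0 + 217) = 11.37 kΩ.
V_out = 7.12 × 11.37 / (1.58 + 11.37) = 7.12 × 11.37/12.95 = 6.25 V.

V_out ≈ 6.25 V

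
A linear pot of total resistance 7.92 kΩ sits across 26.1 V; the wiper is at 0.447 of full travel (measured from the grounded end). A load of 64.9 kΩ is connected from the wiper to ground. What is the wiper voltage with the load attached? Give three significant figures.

The wiper splits the pot into (1−α)R = 4.380 kΩ above and αR = 3.540 kΩ below.
Lower section ‖ load = 3.357 kΩ.
V_wiper = 26.1 × 3.357/(4.380 + 3.357) = 11.3 V.

V ≈ 11.3 V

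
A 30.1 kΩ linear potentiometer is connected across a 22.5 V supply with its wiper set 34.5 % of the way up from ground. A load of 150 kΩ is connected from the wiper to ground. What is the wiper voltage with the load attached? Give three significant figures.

V ≈ 7.43 V

The wiper splits the pot into (1−α)R = 19.72 kΩ above and αR = 10.38 kΩ below.
Lower section ‖ load = 9.712 kΩ.
V_wiper = 22.5 × 9.712/(19.72 + 9.712) = 7.43 V.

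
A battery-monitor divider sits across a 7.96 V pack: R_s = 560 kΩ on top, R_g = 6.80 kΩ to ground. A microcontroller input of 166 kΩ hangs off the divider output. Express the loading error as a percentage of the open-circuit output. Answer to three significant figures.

The divider's output (Thévenin) resistance is R_s‖R_g = 6.718 kΩ.
Fractional drop under load = R_th/(R_th + R_L) = 6.718 / (6.718 + 166) = 0.03890.
So the output falls by 3.89 %.

3.89 %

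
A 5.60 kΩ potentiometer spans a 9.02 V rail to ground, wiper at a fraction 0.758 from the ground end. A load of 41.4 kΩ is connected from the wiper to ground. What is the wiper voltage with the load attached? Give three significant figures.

The wiper splits the pot into (1−α)R = 1.355 kΩ above and αR = 4.245 kΩ below.
Lower section ‖ load = 3.850 kΩ.
V_wiper = 9.02 × 3.850/(1.355 + 3.850) = 6.67 V.

V ≈ 6.67 V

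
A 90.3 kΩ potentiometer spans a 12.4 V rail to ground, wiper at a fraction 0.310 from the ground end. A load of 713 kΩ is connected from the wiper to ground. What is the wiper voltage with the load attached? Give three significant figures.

The wiper splits the pot into (1−α)R = 62.31 kΩ above and αR = 27.99 kΩ below.
Lower section ‖ load = 26.94 kΩ.
V_wiper = 12.4 × 26.94/(62.31 + 26.94) = 3.74 V.

V ≈ 3.74 V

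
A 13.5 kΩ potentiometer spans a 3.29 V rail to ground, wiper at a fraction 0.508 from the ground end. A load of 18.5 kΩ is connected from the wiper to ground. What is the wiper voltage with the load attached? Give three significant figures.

V ≈ 1.41 V

The wiper splits the pot into (1−α)R = 6.642 kΩ above and αR = 6.858 kΩ below.
Lower section ‖ load = 5.003 kΩ.
V_wiper = 3.29 × 5.003/(6.642 + 5.003) = 1.41 V.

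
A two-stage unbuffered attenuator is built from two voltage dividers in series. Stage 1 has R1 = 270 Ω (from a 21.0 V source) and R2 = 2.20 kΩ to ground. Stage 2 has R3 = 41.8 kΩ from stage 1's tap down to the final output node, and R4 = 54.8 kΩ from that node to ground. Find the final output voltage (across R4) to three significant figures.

V_out ≈ 10.6 V

Stage 2 presents R3+R4 = 96600 Ω as a load on stage 1's tap.
Stage 1's lower leg becomes R2‖(R3+R4) = 2151 Ω, so V_mid = 21.0 × 2151/2421 = 18.66 V.
Stage 2 is itself unloaded: V_out = V_mid × R4/(R3+R4) = 18.66 × 54800/96600 = 10.6 V.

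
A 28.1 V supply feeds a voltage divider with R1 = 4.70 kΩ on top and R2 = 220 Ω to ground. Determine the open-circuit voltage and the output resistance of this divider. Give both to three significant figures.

V_th = 1.26 V, R_th = 210 Ω

V_th is the open-circuit tap voltage: 28.1 × 220/(4700 + 220) = 1.26 V.
With the supply zeroed, R1 and R2 appear in parallel from the tap: R_th = R1‖R2 = (4700 × 220)/4920 = 210 Ω.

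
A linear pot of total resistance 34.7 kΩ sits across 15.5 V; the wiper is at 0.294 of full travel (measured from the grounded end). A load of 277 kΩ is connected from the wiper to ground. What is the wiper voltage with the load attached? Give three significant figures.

V ≈ 4.44 V

The wiper splits the pot into (1−α)R = 24.50 kΩ above and αR = 10.20 kΩ below.
Lower section ‖ load = 9.839 kΩ.
V_wiper = 15.5 × 9.839/(24.50 + 9.839) = 4.44 V.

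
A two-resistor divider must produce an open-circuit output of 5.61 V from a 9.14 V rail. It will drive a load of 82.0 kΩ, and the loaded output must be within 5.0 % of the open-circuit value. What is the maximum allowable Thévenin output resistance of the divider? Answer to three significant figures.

R_th ≤ 4.32 kΩ

Loading drop = R_th/(R_th + R_L) ≤ 0.0500, so R_th ≤ R_L · ε/(1−ε) = 82.0 kΩ × 0.0500/0.9500 = 4.32 kΩ.
(Any R1, R2 with R2/(R1+R2) = 0.614 and R1‖R2 ≤ 4.32 kΩ will meet the spec.)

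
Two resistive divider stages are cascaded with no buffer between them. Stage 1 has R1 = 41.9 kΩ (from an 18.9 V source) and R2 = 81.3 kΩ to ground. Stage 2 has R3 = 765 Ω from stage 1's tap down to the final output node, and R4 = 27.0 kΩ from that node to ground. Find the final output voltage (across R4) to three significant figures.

V_out ≈ 6.08 V

Stage 2 presents R3+R4 = 27760 Ω as a load on stage 1's tap.
Stage 1's lower leg becomes R2‖(R3+R4) = 20700 Ω, so V_mid = 18.9 × 20700/62600 = 6.249 V.
Stage 2 is itself unloaded: V_out = V_mid × R4/(R3+R4) = 6.249 × 27000/27760 = 6.08 V.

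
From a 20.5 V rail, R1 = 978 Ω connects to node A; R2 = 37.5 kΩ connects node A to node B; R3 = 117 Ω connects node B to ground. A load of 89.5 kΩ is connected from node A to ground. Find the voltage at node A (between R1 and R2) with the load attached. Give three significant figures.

V ≈ 19.8 V

Below node A the series string R2+R3 = 37620 Ω sits in parallel with the 89500 Ω load: 26490 Ω.
V_A = 20.5 × 26490/(978 + 26490) = 19.8 V.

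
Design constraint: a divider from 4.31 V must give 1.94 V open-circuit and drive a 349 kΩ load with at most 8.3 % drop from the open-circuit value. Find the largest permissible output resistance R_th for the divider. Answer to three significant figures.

R_th ≤ 31.6 kΩ

Loading drop = R_th/(R_th + R_L) ≤ 0.0830, so R_th ≤ R_L · ε/(1−ε) = 349 kΩ × 0.0830/0.9170 = 31.6 kΩ.
(Any R1, R2 with R2/(R1+R2) = 0.450 and R1‖R2 ≤ 31.6 kΩ will meet the spec.)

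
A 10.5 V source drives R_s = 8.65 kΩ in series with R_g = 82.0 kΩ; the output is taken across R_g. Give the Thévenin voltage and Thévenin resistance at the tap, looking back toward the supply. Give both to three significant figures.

V_th = 9.50 V, R_th = 7.82 kΩ

V_th is the open-circuit tap voltage: 10.5 × 82.0/(8.65 + 82.0) = 9.50 V.
With the supply zeroed, R_s and R_g appear in parallel from the tap: R_th = R_s‖R_g = (8.65 × 82.0)/90.65 = 7.82 kΩ.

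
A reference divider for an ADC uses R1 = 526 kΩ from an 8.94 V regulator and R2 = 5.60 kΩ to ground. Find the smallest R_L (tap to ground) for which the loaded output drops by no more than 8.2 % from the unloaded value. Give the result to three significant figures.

Output resistance R_th = R1‖R2 = (526 × 5.60)/531.6 = 5.541 kΩ.
The fractional drop is R_th/(R_th + R_L); requiring this ≤ 0.0820 gives R_L ≥ R_th(1/0.0820 − 1) = 5.541 × 11.20 = 62.0 kΩ.

R_L(min) ≈ 62.0 kΩ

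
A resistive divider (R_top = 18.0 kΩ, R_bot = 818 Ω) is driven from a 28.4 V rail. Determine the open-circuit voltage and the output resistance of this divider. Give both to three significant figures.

V_th is the open-circuit tap voltage: 28.4 × 818/(18000 + 818) = 1.23 V.
With the supply zeroed, R_top and R_bot appear in parallel from the tap: R_th = R_top‖R_bot = (18000 × 818)/18820 = 782 Ω.

V_th = 1.23 V, R_th = 782 Ω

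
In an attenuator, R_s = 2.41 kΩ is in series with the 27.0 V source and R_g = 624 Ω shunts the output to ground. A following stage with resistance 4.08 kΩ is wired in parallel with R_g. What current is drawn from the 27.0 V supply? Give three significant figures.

R_g‖R_L = 541.2 Ω, so the source sees R_s + R_g‖R_L = 2951 Ω.
I = 27.0 V / 2951 Ω = 9.15 mA.

I ≈ 9.15 mA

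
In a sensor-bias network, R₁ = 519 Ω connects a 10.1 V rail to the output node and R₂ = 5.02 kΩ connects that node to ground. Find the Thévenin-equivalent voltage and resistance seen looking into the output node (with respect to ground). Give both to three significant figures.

V_th is the open-circuit tap voltage: 10.1 × 5020/(519 + 5020) = 9.15 V.
With the supply zeroed, R₁ and R₂ appear in parallel from the tap: R_th = R₁‖R₂ = (519 × 5020)/5539 = 470 Ω.

V_th = 9.15 V, R_th = 470 Ω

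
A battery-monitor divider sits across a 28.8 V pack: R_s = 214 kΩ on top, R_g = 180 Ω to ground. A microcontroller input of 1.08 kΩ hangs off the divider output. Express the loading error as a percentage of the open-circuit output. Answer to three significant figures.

The divider's output (Thévenin) resistance is R_s‖R_g = 179.8 Ω.
Fractional drop under load = R_th/(R_th + R_L) = 179.8 / (179.8 + 1080) = 0.1428.
So the output falls by 14.3 %.

14.3 %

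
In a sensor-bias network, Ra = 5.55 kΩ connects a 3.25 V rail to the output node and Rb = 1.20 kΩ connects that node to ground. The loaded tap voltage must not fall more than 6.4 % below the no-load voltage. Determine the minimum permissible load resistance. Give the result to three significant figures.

Output resistance R_th = Ra‖Rb = (5550 × 1200)/6750 = 986.7 Ω.
The fractional drop is R_th/(R_th + R_L); requiring this ≤ 0.0640 gives R_L ≥ R_th(1/0.0640 − 1) = 986.7 × 14.62 = 14.4 kΩ.

R_L(min) ≈ 14.4 kΩ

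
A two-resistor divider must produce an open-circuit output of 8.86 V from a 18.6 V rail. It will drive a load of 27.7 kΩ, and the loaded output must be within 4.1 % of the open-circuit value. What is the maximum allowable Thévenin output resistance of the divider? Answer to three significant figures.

R_th ≤ 1.18 kΩ

Loading drop = R_th/(R_th + R_L) ≤ 0.0410, so R_th ≤ R_L · ε/(1−ε) = 27.7 kΩ × 0.0410/0.9590 = 1.18 kΩ.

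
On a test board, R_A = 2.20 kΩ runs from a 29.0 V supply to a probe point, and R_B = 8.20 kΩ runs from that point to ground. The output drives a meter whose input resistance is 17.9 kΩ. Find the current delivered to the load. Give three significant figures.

R_B‖R_L = 5.624 kΩ; V_out = 29.0 × 5.624/7.824 = 20.85 V.
I_L = V_out / R_L = 20.85 / 17.9 kΩ = 1.16 mA.

I_L ≈ 1.16 mA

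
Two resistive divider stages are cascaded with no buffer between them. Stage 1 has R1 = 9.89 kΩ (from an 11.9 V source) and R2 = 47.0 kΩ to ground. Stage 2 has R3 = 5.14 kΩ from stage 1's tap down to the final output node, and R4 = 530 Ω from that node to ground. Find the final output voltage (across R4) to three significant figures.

Stage 2 presents R3+R4 = 5670 Ω as a load on stage 1's tap.
Stage 1's lower leg becomes R2‖(R3+R4) = 5060 Ω, so V_mid = 11.9 × 5060/14950 = 4.027 V.
Stage 2 is itself unloaded: V_out = V_mid × R4/(R3+R4) = 4.027 × 530/5670 = 0.376 V.

V_out ≈ 0.376 V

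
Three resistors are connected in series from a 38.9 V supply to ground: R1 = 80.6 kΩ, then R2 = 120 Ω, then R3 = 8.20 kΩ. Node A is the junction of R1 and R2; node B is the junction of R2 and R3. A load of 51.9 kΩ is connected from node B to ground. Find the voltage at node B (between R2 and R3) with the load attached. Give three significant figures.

At node B, R3 is in parallel with the load: R3‖R_L = 7081 Ω.
Below node A the resistance is R2 + (R3‖R_L) = 7201 Ω, so V_A = 38.9 × 7201/87800 = 3.190 V.
Then V_B = V_A × (R3‖R_L)/(R2 + R3‖R_L) = 3.190 × 7081/7201 = 3.14 V.

V ≈ 3.14 V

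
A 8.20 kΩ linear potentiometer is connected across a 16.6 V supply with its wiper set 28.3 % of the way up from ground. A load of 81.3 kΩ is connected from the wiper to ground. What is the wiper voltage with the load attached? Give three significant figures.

The wiper splits the pot into (1−α)R = 5.879 kΩ above and αR = 2.321 kΩ below.
Lower section ‖ load = 2.256 kΩ.
V_wiper = 16.6 × 2.256/(5.879 + 2.256) = 4.60 V.

V ≈ 4.60 V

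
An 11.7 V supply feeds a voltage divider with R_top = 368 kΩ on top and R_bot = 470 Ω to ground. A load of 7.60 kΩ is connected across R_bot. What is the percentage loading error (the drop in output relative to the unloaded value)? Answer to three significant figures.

The divider's output (Thévenin) resistance is R_top‖R_bot = 469.4 Ω.
Fractional drop under load = R_th/(R_th + R_L) = 469.4 / (469.4 + 7600) = 0.05817.
So the output falls by 5.82 %.

5.82 %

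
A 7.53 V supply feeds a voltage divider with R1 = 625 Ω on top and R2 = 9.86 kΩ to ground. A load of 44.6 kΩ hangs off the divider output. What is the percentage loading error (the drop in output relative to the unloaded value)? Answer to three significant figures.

The divider's output (Thévenin) resistance is R1‖R2 = 587.7 Ω.
Fractional drop under load = R_th/(R_th + R_L) = 587.7 / (587.7 + 44600) = 0.01301.
So the output falls by 1.30 %.

1.30 %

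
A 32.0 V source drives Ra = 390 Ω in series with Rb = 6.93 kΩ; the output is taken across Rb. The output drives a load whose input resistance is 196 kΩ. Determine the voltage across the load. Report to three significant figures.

The load sits in parallel with Rb: Rb‖R_L = (6930 × 196000) / (6930 + 196000) = 6693 Ω.
V_out = 32.0 × 6693 / (390 + 6693) = 32.0 × 6693/7083 = 30.2 V.

V_out ≈ 30.2 V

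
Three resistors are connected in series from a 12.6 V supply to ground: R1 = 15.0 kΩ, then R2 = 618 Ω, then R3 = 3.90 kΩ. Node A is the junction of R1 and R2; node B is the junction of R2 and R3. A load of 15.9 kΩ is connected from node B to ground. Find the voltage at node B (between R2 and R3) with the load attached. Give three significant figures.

At node B, R3 is in parallel with the load: R3‖R_L = 3132 Ω.
Below node A the resistance is R2 + (R3‖R_L) = 3750 Ω, so V_A = 12.6 × 3750/18750 = 2.520 V.
Then V_B = V_A × (R3‖R_L)/(R2 + R3‖R_L) = 2.520 × 3132/3750 = 2.10 V.

V ≈ 2.10 V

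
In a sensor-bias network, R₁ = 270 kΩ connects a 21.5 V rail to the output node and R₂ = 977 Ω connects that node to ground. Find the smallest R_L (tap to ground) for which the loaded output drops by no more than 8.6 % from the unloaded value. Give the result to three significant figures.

Output resistance R_th = R₁‖R₂ = (270000 × 977)/271000 = 973.5 Ω.
The fractional drop is R_th/(R_th + R_L); requiring this ≤ 0.0860 gives R_L ≥ R_th(1/0.0860 − 1) = 973.5 × 10.63 = 10.3 kΩ.

R_L(min) ≈ 10.3 kΩ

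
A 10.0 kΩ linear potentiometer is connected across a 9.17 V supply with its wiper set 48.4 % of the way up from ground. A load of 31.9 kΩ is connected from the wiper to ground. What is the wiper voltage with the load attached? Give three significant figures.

The wiper splits the pot into (1−α)R = 5.160 kΩ above and αR = 4.840 kΩ below.
Lower section ‖ load = 4.202 kΩ.
V_wiper = 9.17 × 4.202/(5.160 + 4.202) = 4.12 V.

V ≈ 4.12 V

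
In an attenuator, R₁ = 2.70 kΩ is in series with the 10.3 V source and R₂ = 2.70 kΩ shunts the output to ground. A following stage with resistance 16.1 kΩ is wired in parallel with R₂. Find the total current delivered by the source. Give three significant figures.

R₂‖R_L = 2.312 kΩ, so the source sees R₁ + R₂‖R_L = 5.012 kΩ.
I = 10.3 V / 5.012 kΩ = 2.05 mA.

I ≈ 2.05 mA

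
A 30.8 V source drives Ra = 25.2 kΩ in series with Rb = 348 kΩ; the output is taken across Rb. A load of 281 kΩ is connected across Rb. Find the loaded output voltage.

V_out ≈ 26.5 V

The load sits in parallel with Rb: Rb‖R_L = (348 × 281) / (348 + 281) = 155.5 kΩ.
V_out = 30.8 × 155.5 / (25.2 + 155.5) = 30.8 × 155.5/180.7 = 26.5 V.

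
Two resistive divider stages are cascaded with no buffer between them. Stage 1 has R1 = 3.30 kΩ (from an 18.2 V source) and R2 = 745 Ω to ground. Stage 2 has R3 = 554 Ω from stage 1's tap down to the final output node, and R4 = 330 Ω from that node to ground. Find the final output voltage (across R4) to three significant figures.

Stage 2 presents R3+R4 = 884.0 Ω as a load on stage 1's tap.
Stage 1's lower leg becomes R2‖(R3+R4) = 404.3 Ω, so V_mid = 18.2 × 404.3/3704 = 1.986 V.
Stage 2 is itself unloaded: V_out = V_mid × R4/(R3+R4) = 1.986 × 330/884.0 = 0.742 V.

V_out ≈ 0.742 V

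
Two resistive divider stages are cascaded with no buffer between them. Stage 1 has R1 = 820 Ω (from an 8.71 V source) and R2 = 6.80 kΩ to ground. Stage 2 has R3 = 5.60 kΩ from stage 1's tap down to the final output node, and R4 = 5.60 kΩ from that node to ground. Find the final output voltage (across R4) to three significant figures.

V_out ≈ 3.65 V

Stage 2 presents R3+R4 = 11200 Ω as a load on stage 1's tap.
Stage 1's lower leg becomes R2‖(R3+R4) = 4231 Ω, so V_mid = 8.71 × 4231/5051 = 7.296 V.
Stage 2 is itself unloaded: V_out = V_mid × R4/(R3+R4) = 7.296 × 5600/11200 = 3.65 V.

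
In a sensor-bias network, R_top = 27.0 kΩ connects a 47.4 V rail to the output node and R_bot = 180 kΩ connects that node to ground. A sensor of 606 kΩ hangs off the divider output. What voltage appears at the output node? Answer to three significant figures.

The load sits in parallel with R_bot: R_bot‖R_L = (180 × 606) / (180 + 606) = 138.8 kΩ.
V_out = 47.4 × 138.8 / (27.0 + 138.8) = 47.4 × 138.8/165.8 = 39.7 V.

V_out ≈ 39.7 V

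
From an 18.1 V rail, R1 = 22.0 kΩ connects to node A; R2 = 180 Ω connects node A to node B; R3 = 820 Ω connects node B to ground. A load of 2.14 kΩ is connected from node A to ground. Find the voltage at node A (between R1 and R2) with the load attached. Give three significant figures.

Below node A the series string R2+R3 = 1000 Ω sits in parallel with the 2140 Ω load: 681.5 Ω.
V_A = 18.1 × 681.5/(22000 + 681.5) = 0.544 V.

V ≈ 0.544 V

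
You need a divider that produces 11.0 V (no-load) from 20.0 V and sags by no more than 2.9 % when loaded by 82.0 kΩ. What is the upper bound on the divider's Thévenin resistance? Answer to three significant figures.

R_th ≤ 2.45 kΩ

Loading drop = R_th/(R_th + R_L) ≤ 0.0290, so R_th ≤ R_L · ε/(1−ε) = 82.0 kΩ × 0.0290/0.9710 = 2.45 kΩ.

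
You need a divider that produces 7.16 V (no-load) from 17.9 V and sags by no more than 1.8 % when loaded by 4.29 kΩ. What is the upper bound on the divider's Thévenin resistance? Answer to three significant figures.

Loading drop = R_th/(R_th + R_L) ≤ 0.0180, so R_th ≤ R_L · ε/(1−ε) = 4.29 kΩ × 0.0180/0.9820 = 78.6 Ω.
(Any R1, R2 with R2/(R1+R2) = 0.400 and R1‖R2 ≤ 78.6 Ω will meet the spec.)

R_th ≤ 78.6 Ω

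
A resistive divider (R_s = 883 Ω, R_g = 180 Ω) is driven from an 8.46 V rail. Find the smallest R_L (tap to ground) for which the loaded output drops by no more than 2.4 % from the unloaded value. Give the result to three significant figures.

R_L(min) ≈ 6.08 kΩ

Output resistance R_th = R_s‖R_g = (883 × 180)/1063 = 149.5 Ω.
The fractional drop is R_th/(R_th + R_L); requiring this ≤ 0.0240 gives R_L ≥ R_th(1/0.0240 − 1) = 149.5 × 40.67 = 6.08 kΩ.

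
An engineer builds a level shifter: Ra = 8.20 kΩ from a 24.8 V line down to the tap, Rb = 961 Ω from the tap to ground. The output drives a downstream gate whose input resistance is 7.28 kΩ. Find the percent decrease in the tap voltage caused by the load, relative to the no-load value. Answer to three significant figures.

Unloaded V = 24.8 × 961/9161 = 2.6016 V.
Loaded: Rb‖R_L = 848.9 Ω, giving V = 24.8 × 848.9/9049 = 2.3266 V.
Drop = (2.6016 − 2.3266) / 2.6016 = 10.6 %.

10.6 %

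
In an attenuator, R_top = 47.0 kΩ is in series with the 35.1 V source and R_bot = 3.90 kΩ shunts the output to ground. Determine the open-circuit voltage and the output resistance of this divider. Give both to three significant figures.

V_th = 2.69 V, R_th = 3.60 kΩ

V_th is the open-circuit tap voltage: 35.1 × 3.90/(47.0 + 3.90) = 2.69 V.
With the supply zeroed, R_top and R_bot appear in parallel from the tap: R_th = R_top‖R_bot = (47.0 × 3.90)/50.90 = 3.60 kΩ.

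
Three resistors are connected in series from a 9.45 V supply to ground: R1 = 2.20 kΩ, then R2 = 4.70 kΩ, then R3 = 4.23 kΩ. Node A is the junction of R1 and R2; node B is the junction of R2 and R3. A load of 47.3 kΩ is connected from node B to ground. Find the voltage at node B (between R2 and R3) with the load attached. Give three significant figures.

At node B, R3 is in parallel with the load: R3‖R_L = 3.883 kΩ.
Below node A the resistance is R2 + (R3‖R_L) = 8.583 kΩ, so V_A = 9.45 × 8.583/10.78 = 7.522 V.
Then V_B = V_A × (R3‖R_L)/(R2 + R3‖R_L) = 7.522 × 3.883/8.583 = 3.40 V.

V ≈ 3.40 V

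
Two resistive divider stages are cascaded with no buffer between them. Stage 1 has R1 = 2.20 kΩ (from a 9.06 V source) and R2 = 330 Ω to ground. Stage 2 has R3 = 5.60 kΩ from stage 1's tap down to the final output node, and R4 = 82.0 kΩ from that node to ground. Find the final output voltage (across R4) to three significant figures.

V_out ≈ 1.10 V

Stage 2 presents R3+R4 = 87600 Ω as a load on stage 1's tap.
Stage 1's lower leg becomes R2‖(R3+R4) = 328.8 Ω, so V_mid = 9.06 × 328.8/2529 = 1.178 V.
Stage 2 is itself unloaded: V_out = V_mid × R4/(R3+R4) = 1.178 × 82000/87600 = 1.10 V.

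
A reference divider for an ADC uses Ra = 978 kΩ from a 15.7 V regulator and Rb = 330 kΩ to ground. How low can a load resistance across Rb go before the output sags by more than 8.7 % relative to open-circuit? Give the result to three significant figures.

Output resistance R_th = Ra‖Rb = (978 × 330)/1308 = 246.7 kΩ.
The fractional drop is R_th/(R_th + R_L); requiring this ≤ 0.0870 gives R_L ≥ R_th(1/0.0870 − 1) = 246.7 × 10.49 = 2.59 MΩ.

R_L(min) ≈ 2.59 MΩ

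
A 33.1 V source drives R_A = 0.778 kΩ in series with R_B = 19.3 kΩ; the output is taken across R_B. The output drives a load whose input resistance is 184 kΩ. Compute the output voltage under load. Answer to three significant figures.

V_out ≈ 31.7 V

The load sits in parallel with R_B: R_B‖R_L = (19300 × 184000) / (19300 + 184000) = 17470 Ω.
V_out = 33.1 × 17470 / (778 + 17470) = 33.1 × 17470/18250 = 31.7 V.
(Unloaded it would have been 31.8 V.)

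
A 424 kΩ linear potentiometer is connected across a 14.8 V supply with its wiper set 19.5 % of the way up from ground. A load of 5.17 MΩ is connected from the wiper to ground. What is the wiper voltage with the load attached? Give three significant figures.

V ≈ 2.85 V

The wiper splits the pot into (1−α)R = 341.3 kΩ above and αR = 82.68 kΩ below.
Lower section ‖ load = 81.38 kΩ.
V_wiper = 14.8 × 81.38/(341.3 + 81.38) = 2.85 V.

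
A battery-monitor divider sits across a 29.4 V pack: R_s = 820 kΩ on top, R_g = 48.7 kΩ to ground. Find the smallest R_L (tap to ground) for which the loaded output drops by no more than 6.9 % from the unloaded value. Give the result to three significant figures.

R_L(min) ≈ 620 kΩ

Output resistance R_th = R_s‖R_g = (820 × 48.7)/868.7 = 45.97 kΩ.
The fractional drop is R_th/(R_th + R_L); requiring this ≤ 0.0690 gives R_L ≥ R_th(1/0.0690 − 1) = 45.97 × 13.49 = 620 kΩ.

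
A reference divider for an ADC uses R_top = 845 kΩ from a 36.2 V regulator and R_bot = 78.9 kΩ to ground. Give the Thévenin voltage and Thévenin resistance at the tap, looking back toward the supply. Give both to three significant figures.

V_th is the open-circuit tap voltage: 36.2 × 78.9/(845 + 78.9) = 3.09 V.
With the supply zeroed, R_top and R_bot appear in parallel from the tap: R_th = R_top‖R_bot = (845 × 78.9)/923.9 = 72.2 kΩ.

V_th = 3.09 V, R_th = 72.2 kΩ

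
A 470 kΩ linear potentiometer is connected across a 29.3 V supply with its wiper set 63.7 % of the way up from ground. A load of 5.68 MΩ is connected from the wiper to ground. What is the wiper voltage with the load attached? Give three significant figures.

V ≈ 18.3 V

The wiper splits the pot into (1−α)R = 170.6 kΩ above and αR = 299.4 kΩ below.
Lower section ‖ load = 284.4 kΩ.
V_wiper = 29.3 × 284.4/(170.6 + 284.4) = 18.3 V.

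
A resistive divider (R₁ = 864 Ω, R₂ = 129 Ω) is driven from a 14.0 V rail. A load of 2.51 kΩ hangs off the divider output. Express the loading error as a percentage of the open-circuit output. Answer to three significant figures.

4.28 %

The divider's output (Thévenin) resistance is R₁‖R₂ = 112.2 Ω.
Fractional drop under load = R_th/(R_th + R_L) = 112.2 / (112.2 + 2510) = 0.04280.
So the output falls by 4.28 %.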